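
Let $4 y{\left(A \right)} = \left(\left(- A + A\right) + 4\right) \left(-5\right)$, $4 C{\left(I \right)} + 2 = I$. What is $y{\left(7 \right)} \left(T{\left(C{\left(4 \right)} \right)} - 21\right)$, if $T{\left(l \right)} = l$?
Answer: $\frac{205}{2} \approx 102.5$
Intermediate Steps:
$C{\left(I \right)} = - \frac{1}{2} + \frac{I}{4}$
$y{\left(A \right)} = -5$ ($y{\left(A \right)} = \frac{\left(\left(- A + A\right) + 4\right) \left(-5\right)}{4} = \frac{\left(0 + 4\right) \left(-5\right)}{4} = \frac{4 \left(-5\right)}{4} = \frac{1}{4} \left(-20\right) = -5$)
$y{\left(7 \right)} \left(T{\left(C{\left(4 \right)} \right)} - 21\right) = - 5 \left(\left(- \frac{1}{2} + \frac{1}{4} \cdot 4\right) - 21\right) = - 5 \left(\left(- \frac{1}{2} + 1\right) - 21\right) = - 5 \left(\frac{1}{2} - 21\right) = \left(-5\right) \left(- \frac{41}{2}\right) = \frac{205}{2}$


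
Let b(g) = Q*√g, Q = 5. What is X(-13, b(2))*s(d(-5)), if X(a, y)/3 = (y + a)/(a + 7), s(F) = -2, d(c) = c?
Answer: -13 + 5*√2 ≈ -5.9289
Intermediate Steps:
b(g) = 5*√g
X(a, y) = 3*(a + y)/(7 + a) (X(a, y) = 3*((y + a)/(a + 7)) = 3*((a + y)/(7 + a)) = 3*(a + y)/(7 + a))
X(-13, b(2))*s(d(-5)) = (3*(-13 + 5*√2)/(7 - 13))*(-2) = (3*(-13 + 5*√2)/(-6))*(-2) = (3*(-⅙)*(-13 + 5*√2))*(-2) = (13/2 - 5*√2/2)*(-2) = -13 + 5*√2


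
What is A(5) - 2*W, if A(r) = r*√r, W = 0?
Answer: 5*√5 ≈ 11.180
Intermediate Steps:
A(r) = r^(3/2)
A(5) - 2*W = 5^(3/2) - 2*0 = 5*√5 + 0 = 5*√5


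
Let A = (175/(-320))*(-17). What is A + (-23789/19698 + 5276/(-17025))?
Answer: 27827746313/3577156800 ≈ 7.7793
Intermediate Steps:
A = 595/64 (A = (175*(-1/320))*(-17) = -35/64*(-17) = 595/64 ≈ 9.2969)
A + (-23789/19698 + 5276/(-17025)) = 595/64 + (-23789/19698 + 5276/(-17025)) = 595/64 + (-23789*1/19698 + 5276*(-1/17025)) = 595/64 + (-23789/19698 - 5276/17025) = 595/64 - 169644791/111786150 = 27827746313/3577156800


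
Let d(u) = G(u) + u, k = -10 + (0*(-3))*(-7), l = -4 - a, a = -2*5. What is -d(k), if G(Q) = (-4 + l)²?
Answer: 6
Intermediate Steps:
a = -10
l = 6 (l = -4 - 1*(-10) = -4 + 10 = 6)
G(Q) = 4 (G(Q) = (-4 + 6)² = 2² = 4)
k = -10 (k = -10 + 0*(-7) = -10 + 0 = -10)
d(u) = 4 + u
-d(k) = -(4 - 10) = -1*(-6) = 6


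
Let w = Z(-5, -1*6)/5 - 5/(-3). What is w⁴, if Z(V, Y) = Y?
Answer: 2401/50625 ≈ 0.047427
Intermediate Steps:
w = 7/15 (w = -1*6/5 - 5/(-3) = -6*⅕ - 5*(-⅓) = -6/5 + 5/3 = 7/15 ≈ 0.46667)
w⁴ = (7/15)⁴ = 2401/50625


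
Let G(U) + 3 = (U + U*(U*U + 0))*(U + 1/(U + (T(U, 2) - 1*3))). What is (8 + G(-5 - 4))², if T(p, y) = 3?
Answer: 45279441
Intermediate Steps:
G(U) = -3 + (U + 1/U)*(U + U³) (G(U) = -3 + (U + U*(U*U + 0))*(U + 1/(U + (3 - 1*3))) = -3 + (U + U*(U² + 0))*(U + 1/(U + (3 - 3))) = -3 + (U + U*U²)*(U + 1/(U + 0)) = -3 + (U + U³)*(U + 1/U) = -3 + (U + 1/U)*(U + U³))
(8 + G(-5 - 4))² = (8 + (-2 + (-5 - 4)⁴ + 2*(-5 - 4)²))² = (8 + (-2 + (-9)⁴ + 2*(-9)²))² = (8 + (-2 + 6561 + 2*81))² = (8 + (-2 + 6561 + 162))² = (8 + 6721)² = 6729² = 45279441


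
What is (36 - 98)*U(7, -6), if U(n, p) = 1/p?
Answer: 31/3 ≈ 10.333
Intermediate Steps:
(36 - 98)*U(7, -6) = (36 - 98)/(-6) = -62*(-⅙) = 31/3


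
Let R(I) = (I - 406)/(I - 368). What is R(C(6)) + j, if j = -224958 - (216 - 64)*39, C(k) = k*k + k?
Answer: -37634236/163 ≈ -2.3089e+5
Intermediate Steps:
C(k) = k + k**2 (C(k) = k**2 + k = k + k**2)
R(I) = (-406 + I)/(-368 + I)
j = -230886 (j = -224958 - 152*39 = -224958 - 1*5928 = -224958 - 5928 = -230886)
R(C(6)) + j = (-406 + 6*(1 + 6))/(-368 + 6*(1 + 6)) - 230886 = (-406 + 6*7)/(-368 + 6*7) - 230886 = (-406 + 42)/(-368 + 42) - 230886 = -364/(-326) - 230886 = -1/326*(-364) - 230886 = 182/163 - 230886 = -37634236/163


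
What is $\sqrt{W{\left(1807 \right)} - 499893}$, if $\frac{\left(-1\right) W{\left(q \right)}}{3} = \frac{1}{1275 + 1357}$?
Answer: $\frac{3 i \sqrt{96193632598}}{1316} \approx 707.03 i$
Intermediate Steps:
$W{\left(q \right)} = - \frac{3}{2632}$ ($W{\left(q \right)} = - \frac{3}{1275 + 1357} = - \frac{3}{2632}$)
$\sqrt{W{\left(1807 \right)} - 499893} = \sqrt{- \frac{3}{2632} - 499893} = \sqrt{- \frac{1315718379}{2632}} = \frac{3 i \sqrt{96193632598}}{1316}$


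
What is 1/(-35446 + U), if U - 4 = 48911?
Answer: 1/13469 ≈ 7.4245e-5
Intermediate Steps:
U = 48915 (U = 4 + 48911 = 48915)
1/(-35446 + U) = 1/(-35446 + 48915) = 1/13469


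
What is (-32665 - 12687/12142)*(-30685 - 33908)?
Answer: 25619593740381/12142 ≈ 2.1100e+9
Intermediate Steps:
(-32665 - 12687/12142)*(-30685 - 33908) = (-32665 - 12687*1/12142)*(-64593) = (-32665 - 12687/12142)*(-64593) = -396631117/12142*(-64593) = 25619593740381/12142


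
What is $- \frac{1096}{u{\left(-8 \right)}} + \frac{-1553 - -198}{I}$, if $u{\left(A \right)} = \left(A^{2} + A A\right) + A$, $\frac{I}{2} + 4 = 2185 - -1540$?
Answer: $- \frac{1039879}{111630} \approx -9.3154$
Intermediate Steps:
$I = 7442$ ($I = -8 + 2 \left(2185 - -1540\right) = -8 + 2 \left(2185 + 1540\right) = -8 + 2 \cdot 3725 = -8 + 7450 = 7442$)
$u{\left(A \right)} = A + 2 A^{2}$ ($u{\left(A \right)} = \left(A^{2} + A^{2}\right) + A = 2 A^{2} + A = A + 2 A^{2}$)
$- \frac{1096}{u{\left(-8 \right)}} + \frac{-1553 - -198}{I} = - \frac{1096}{\left(-8\right) \left(1 + 2 \left(-8\right)\right)} + \frac{-1553 - -198}{7442} = - \frac{1096}{\left(-8\right) \left(1 - 16\right)} + \left(-1553 + 198\right) \frac{1}{7442} = - \frac{1096}{\left(-8\right) \left(-15\right)} - \frac{1355}{7442} = - \frac{1096}{120} - \frac{1355}{7442} = \left(-1096\right) \frac{1}{120} - \frac{1355}{7442} = - \frac{137}{15} - \frac{1355}{7442} = - \frac{1039879}{111630}$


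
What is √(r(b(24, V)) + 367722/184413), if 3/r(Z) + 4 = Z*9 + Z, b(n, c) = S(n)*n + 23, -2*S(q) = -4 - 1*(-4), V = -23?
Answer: √387406652421102/13892446 ≈ 1.4168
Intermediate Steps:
S(q) = 0 (S(q) = -(-4 - 1*(-4))/2 = -(-4 + 4)/2 = -½*0 = 0)
b(n, c) = 23 (b(n, c) = 0*n + 23 = 0 + 23 = 23)
r(Z) = 3/(-4 + 10*Z) (r(Z) = 3/(-4 + (Z*9 + Z)) = 3/(-4 + (9*Z + Z)) = 3/(-4 + 10*Z))
√(r(b(24, V)) + 367722/184413) = √(3/(2*(-2 + 5*23)) + 367722/184413) = √(3/(2*(-2 + 115)) + 367722*(1/184413)) = √((3/2)/113 + 122574/61471) = √((3/2)*(1/113) + 122574/61471) = √(3/226 + 122574/61471) = √(27886137/13892446) = √387406652421102/13892446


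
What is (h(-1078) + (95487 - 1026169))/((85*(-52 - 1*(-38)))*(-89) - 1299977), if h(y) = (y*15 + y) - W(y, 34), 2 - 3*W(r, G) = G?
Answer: 2843758/3582201 ≈ 0.79386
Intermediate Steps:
W(r, G) = ⅔ - G/3
h(y) = 32/3 + 16*y (h(y) = (y*15 + y) - (⅔ - ⅓*34) = (15*y + y) - (⅔ - 34/3) = 16*y - 1*(-32/3) = 16*y + 32/3 = 32/3 + 16*y)
(h(-1078) + (95487 - 1026169))/((85*(-52 - 1*(-38)))*(-89) - 1299977) = ((32/3 + 16*(-1078)) + (95487 - 1026169))/((85*(-52 - 1*(-38)))*(-89) - 1299977) = ((32/3 - 17248) - 930682)/((85*(-52 + 38))*(-89) - 1299977) = (-51712/3 - 930682)/((85*(-14))*(-89) - 1299977) = -2843758/(3*(-1190*(-89) - 1299977)) = -2843758/(3*(105910 - 1299977)) = -2843758/3/(-1194067) = -2843758/3*(-1/1194067) = 2843758/3582201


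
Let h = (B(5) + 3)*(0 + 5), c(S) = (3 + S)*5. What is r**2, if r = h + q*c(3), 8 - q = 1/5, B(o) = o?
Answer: 75076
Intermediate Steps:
c(S) = 15 + 5*S
q = 39/5 (q = 8 - 1/5 = 39/5 ≈ 7.8000)
h = 40 (h = (5 + 3)*(0 + 5) = 8*5 = 40)
r = 274 (r = 40 + 39*(15 + 5*3)/5 = 40 + 39*(15 + 15)/5 = 40 + (39/5)*30 = 40 + 234 = 274)
r**2 = 274**2 = 75076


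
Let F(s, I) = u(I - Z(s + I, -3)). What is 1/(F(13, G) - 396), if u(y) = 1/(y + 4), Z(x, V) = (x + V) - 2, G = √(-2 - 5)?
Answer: -4/1585 ≈ -0.0025237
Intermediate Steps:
G = I*√7 (G = √(-7) = I*√7 ≈ 2.6458*I)
Z(x, V) = -2 + V + x (Z(x, V) = (V + x) - 2 = -2 + V + x)
u(y) = 1/(4 + y)
F(s, I) = 1/(9 - s) (F(s, I) = 1/(4 + (I - (-2 - 3 + (s + I)))) = 1/(4 + (I - (-2 - 3 + (I + s)))) = 1/(4 + (I - (-5 + I + s))) = 1/(4 + (I + (5 - I - s))) = 1/(4 + (5 - s)) = 1/(9 - s))
1/(F(13, G) - 396) = 1/(-1/(-9 + 13) - 396) = 1/(-1/4 - 396) = 1/(-1*¼ - 396) = 1/(-¼ - 396) = 1/(-1585/4) = -4/1585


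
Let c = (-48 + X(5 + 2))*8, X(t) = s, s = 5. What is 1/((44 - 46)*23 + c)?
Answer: -1/390 ≈ -0.0025641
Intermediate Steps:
X(t) = 5
c = -344 (c = (-48 + 5)*8 = -43*8 = -344)
1/((44 - 46)*23 + c) = 1/((44 - 46)*23 - 344) = 1/(-2*23 - 344) = 1/(-46 - 344) = 1/(-390) = -1/390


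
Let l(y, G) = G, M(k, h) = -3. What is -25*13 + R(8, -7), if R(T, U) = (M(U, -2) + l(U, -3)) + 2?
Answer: -329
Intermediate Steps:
R(T, U) = -4 (R(T, U) = (-3 - 3) + 2 = -6 + 2 = -4)
-25*13 + R(8, -7) = -25*13 - 4 = -325 - 4 = -329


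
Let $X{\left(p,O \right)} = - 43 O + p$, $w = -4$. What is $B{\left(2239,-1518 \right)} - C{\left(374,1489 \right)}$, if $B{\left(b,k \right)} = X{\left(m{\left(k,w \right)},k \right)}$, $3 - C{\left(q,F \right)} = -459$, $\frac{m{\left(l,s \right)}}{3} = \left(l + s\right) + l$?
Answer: $55692$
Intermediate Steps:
$m{\left(l,s \right)} = 3 s + 6 l$ ($m{\left(l,s \right)} = 3 \left(\left(l + s\right) + l\right) = 3 \left(s + 2 l\right) = 3 s + 6 l$)
$C{\left(q,F \right)} = 462$ ($C{\left(q,F \right)} = 3 - -459 = 3 + 459 = 462$)
$X{\left(p,O \right)} = p - 43 O$
$B{\left(b,k \right)} = -12 - 37 k$ ($B{\left(b,k \right)} = \left(3 \left(-4\right) + 6 k\right) - 43 k = \left(-12 + 6 k\right) - 43 k = -12 - 37 k$)
$B{\left(2239,-1518 \right)} - C{\left(374,1489 \right)} = \left(-12 - -56166\right) - 462 = \left(-12 + 56166\right) - 462 = 56154 - 462 = 55692$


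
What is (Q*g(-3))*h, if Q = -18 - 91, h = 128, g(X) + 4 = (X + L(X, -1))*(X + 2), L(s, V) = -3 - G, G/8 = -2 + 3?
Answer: -139520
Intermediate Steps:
G = 8 (G = 8*(-2 + 3) = 8*1 = 8)
L(s, V) = -11 (L(s, V) = -3 - 1*8 = -3 - 8 = -11)
g(X) = -4 + (-11 + X)*(2 + X) (g(X) = -4 + (X - 11)*(X + 2) = -4 + (-11 + X)*(2 + X))
Q = -109
(Q*g(-3))*h = -109*(-26 + (-3)² - 9*(-3))*128 = -109*(-26 + 9 + 27)*128 = -109*10*128 = -1090*128 = -139520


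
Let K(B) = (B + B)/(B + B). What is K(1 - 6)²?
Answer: 1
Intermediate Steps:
K(B) = 1 (K(B) = (2*B)/((2*B)) = (2*B)*(1/(2*B)) = 1)
K(1 - 6)² = 1² = 1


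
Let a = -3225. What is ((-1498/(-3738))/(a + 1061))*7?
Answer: -749/577788 ≈ -0.0012963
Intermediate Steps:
((-1498/(-3738))/(a + 1061))*7 = ((-1498/(-3738))/(-3225 + 1061))*7 = (-1498*(-1/3738)/(-2164))*7 = ((107/267)*(-1/2164))*7 = -107/577788*7 = -749/577788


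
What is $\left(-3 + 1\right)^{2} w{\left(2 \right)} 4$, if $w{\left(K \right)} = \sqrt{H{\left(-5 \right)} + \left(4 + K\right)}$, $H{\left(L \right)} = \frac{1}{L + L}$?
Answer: $\frac{8 \sqrt{590}}{5} \approx 38.864$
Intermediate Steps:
$H{\left(L \right)} = \frac{1}{2 L}$
$w{\left(K \right)} = \sqrt{\frac{39}{10} + K}$ ($w{\left(K \right)} = \sqrt{\frac{1}{2 \left(-5\right)} + \left(4 + K\right)} = \sqrt{\frac{1}{2} \left(- \frac{1}{5}\right) + \left(4 + K\right)} = \sqrt{- \frac{1}{10} + \left(4 + K\right)} = \sqrt{\frac{39}{10} + K}$)
$\left(-3 + 1\right)^{2} w{\left(2 \right)} 4 = \left(-3 + 1\right)^{2} \frac{\sqrt{390 + 100 \cdot 2}}{10} \cdot 4 = \left(-2\right)^{2} \frac{\sqrt{390 + 200}}{10} \cdot 4 = 4 \frac{\sqrt{590}}{10} \cdot 4 = \frac{2 \sqrt{590}}{5} \cdot 4 = \frac{8 \sqrt{590}}{5}$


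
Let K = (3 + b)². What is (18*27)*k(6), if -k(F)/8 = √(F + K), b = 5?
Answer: -3888*√70 ≈ -32529.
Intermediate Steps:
K = 64 (K = (3 + 5)² = 8² = 64)
k(F) = -8*√(64 + F) (k(F) = -8*√(F + 64) = -8*√(64 + F))
(18*27)*k(6) = (18*27)*(-8*√(64 + 6)) = 486*(-8*√70) = -3888*√70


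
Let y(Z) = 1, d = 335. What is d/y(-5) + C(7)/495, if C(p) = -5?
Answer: 33164/99 ≈ 334.99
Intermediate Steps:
d/y(-5) + C(7)/495 = 335/1 - 5/495 = 335*1 - 5*1/495 = 335 - 1/99 = 33164/99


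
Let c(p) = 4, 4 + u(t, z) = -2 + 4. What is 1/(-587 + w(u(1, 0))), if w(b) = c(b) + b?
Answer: -1/585 ≈ -0.0017094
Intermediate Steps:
u(t, z) = -2 (u(t, z) = -4 + (-2 + 4) = -4 + 2 = -2)
w(b) = 4 + b
1/(-587 + w(u(1, 0))) = 1/(-587 + (4 - 2)) = 1/(-587 + 2) = 1/(-585) = -1/585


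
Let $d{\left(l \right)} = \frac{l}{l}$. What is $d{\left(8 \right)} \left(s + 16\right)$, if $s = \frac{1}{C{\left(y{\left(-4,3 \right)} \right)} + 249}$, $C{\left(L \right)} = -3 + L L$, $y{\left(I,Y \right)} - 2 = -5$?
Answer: $\frac{4081}{255} \approx 16.004$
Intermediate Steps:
$y{\left(I,Y \right)} = -3$ ($y{\left(I,Y \right)} = 2 - 5 = -3$)
$C{\left(L \right)} = -3 + L^{2}$
$d{\left(l \right)} = 1$
$s = \frac{1}{255}$ ($s = \frac{1}{\left(-3 + \left(-3\right)^{2}\right) + 249} = \frac{1}{\left(-3 + 9\right) + 249} = \frac{1}{6 + 249} = \frac{1}{255} \approx 0.0039216$)
$d{\left(8 \right)} \left(s + 16\right) = 1 \left(\frac{1}{255} + 16\right) = 1 \cdot \frac{4081}{255} = \frac{4081}{255}$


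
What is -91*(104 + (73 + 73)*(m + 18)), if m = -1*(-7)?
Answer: -341614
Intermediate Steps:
m = 7
-91*(104 + (73 + 73)*(m + 18)) = -91*(104 + (73 + 73)*(7 + 18)) = -91*(104 + 146*25) = -91*(104 + 3650) = -91*3754 = -341614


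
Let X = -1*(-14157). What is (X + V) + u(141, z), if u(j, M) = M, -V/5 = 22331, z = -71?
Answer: -97569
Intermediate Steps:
V = -111655 (V = -5*22331 = -111655)
X = 14157
(X + V) + u(141, z) = (14157 - 111655) - 71 = -97498 - 71 = -97569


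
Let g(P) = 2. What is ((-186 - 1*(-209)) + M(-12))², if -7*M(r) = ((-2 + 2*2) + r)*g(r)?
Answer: 32761/49 ≈ 668.59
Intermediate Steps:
M(r) = -4/7 - 2*r/7 (M(r) = -((-2 + 2*2) + r)*2/7 = -((-2 + 4) + r)*2/7 = -(2 + r)*2/7 = -(4 + 2*r)/7 = -4/7 - 2*r/7)
((-186 - 1*(-209)) + M(-12))² = ((-186 - 1*(-209)) + (-4/7 - 2/7*(-12)))² = ((-186 + 209) + (-4/7 + 24/7))² = (23 + 20/7)² = (181/7)² = 32761/49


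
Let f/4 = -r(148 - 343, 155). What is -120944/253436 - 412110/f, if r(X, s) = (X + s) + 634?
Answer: 1446613153/8363388 ≈ 172.97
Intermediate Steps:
r(X, s) = 634 + X + s
f = -2376 (f = 4*(-(634 + (148 - 343) + 155)) = 4*(-(634 - 195 + 155)) = 4*(-1*594) = 4*(-594) = -2376)
-120944/253436 - 412110/f = -120944/253436 - 412110/(-2376) = -120944*1/253436 - 412110*(-1/2376) = -30236/63359 + 22895/132 = 1446613153/8363388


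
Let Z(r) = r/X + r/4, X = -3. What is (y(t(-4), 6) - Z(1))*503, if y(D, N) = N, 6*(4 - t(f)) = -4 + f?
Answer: 36719/12 ≈ 3059.9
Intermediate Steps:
t(f) = 14/3 - f/6 (t(f) = 4 - (-4 + f)/6 = 4 + (⅔ - f/6) = 14/3 - f/6)
Z(r) = -r/12 (Z(r) = r/(-3) + r/4 = r*(-⅓) + r*(¼) = -r/3 + r/4 = -r/12)
(y(t(-4), 6) - Z(1))*503 = (6 - (-1)/12)*503 = (6 - 1*(-1/12))*503 = (6 + 1/12)*503 = (73/12)*503 = 36719/12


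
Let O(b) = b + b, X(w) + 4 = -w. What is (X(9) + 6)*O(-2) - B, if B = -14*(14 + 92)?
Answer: 1512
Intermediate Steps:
X(w) = -4 - w
O(b) = 2*b
B = -1484 (B = -14*106 = -1484)
(X(9) + 6)*O(-2) - B = ((-4 - 1*9) + 6)*(2*(-2)) - 1*(-1484) = ((-4 - 9) + 6)*(-4) + 1484 = (-13 + 6)*(-4) + 1484 = -7*(-4) + 1484 = 28 + 1484 = 1512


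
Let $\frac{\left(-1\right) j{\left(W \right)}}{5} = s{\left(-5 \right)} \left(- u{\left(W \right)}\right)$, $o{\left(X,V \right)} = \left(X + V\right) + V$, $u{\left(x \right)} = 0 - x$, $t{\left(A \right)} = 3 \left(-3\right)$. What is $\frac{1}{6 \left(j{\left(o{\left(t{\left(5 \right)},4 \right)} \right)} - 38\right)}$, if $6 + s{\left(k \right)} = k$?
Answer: $- \frac{1}{558} \approx -0.0017921$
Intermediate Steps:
$t{\left(A \right)} = -9$
$u{\left(x \right)} = - x$
$o{\left(X,V \right)} = X + 2 V$ ($o{\left(X,V \right)} = \left(V + X\right) + V = X + 2 V$)
$s{\left(k \right)} = -6 + k$
$j{\left(W \right)} = 55 W$ ($j{\left(W \right)} = - 5 \left(-6 - 5\right) \left(- \left(-1\right) W\right) = - 5 \left(- 11 W\right) = 55 W$)
$\frac{1}{6 \left(j{\left(o{\left(t{\left(5 \right)},4 \right)} \right)} - 38\right)} = \frac{1}{6 \left(55 \left(-9 + 2 \cdot 4\right) - 38\right)} = \frac{1}{6 \left(55 \left(-9 + 8\right) - 38\right)} = \frac{1}{6 \left(55 \left(-1\right) - 38\right)} = \frac{1}{6 \left(-55 - 38\right)} = \frac{1}{6 \left(-93\right)} = \frac{1}{-558} = - \frac{1}{558}$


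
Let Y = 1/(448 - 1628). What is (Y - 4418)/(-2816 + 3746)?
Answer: -1737747/365800 ≈ -4.7505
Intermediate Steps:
Y = -1/1180 (Y = 1/(-1180) = -1/1180 ≈ -0.00084746)
(Y - 4418)/(-2816 + 3746) = (-1/1180 - 4418)/(-2816 + 3746) = -5213241/1180/930 = -5213241/1180*1/930 = -1737747/365800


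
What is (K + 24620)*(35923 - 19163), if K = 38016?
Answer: 1049779360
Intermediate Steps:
(K + 24620)*(35923 - 19163) = (38016 + 24620)*(35923 - 19163) = 62636*16760 = 1049779360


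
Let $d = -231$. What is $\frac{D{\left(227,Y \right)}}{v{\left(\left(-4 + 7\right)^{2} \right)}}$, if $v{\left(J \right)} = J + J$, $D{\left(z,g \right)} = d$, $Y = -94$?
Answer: $- \frac{77}{6} \approx -12.833$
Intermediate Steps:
$D{\left(z,g \right)} = -231$
$v{\left(J \right)} = 2 J$
$\frac{D{\left(227,Y \right)}}{v{\left(\left(-4 + 7\right)^{2} \right)}} = - \frac{231}{2 \left(-4 + 7\right)^{2}} = - \frac{231}{2 \cdot 3^{2}} = - \frac{231}{2 \cdot 9} = - \frac{231}{18} = \left(-231\right) \frac{1}{18} = - \frac{77}{6}$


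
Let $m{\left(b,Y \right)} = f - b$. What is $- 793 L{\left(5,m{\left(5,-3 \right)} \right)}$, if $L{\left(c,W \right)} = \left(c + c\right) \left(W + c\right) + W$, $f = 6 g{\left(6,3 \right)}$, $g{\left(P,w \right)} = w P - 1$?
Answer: $-885781$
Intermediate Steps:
$g{\left(P,w \right)} = -1 + P w$ ($g{\left(P,w \right)} = P w - 1 = -1 + P w$)
$f = 102$ ($f = 6 \left(-1 + 6 \cdot 3\right) = 6 \left(-1 + 18\right) = 6 \cdot 17 = 102$)
$m{\left(b,Y \right)} = 102 - b$
$L{\left(c,W \right)} = W + 2 c \left(W + c\right)$ ($L{\left(c,W \right)} = 2 c \left(W + c\right) + W = W + 2 c \left(W + c\right)$)
$- 793 L{\left(5,m{\left(5,-3 \right)} \right)} = - 793 \left(\left(102 - 5\right) + 2 \cdot 5^{2} + 2 \left(102 - 5\right) 5\right) = - 793 \left(\left(102 - 5\right) + 2 \cdot 25 + 2 \left(102 - 5\right) 5\right) = - 793 \left(97 + 50 + 2 \cdot 97 \cdot 5\right) = - 793 \left(97 + 50 + 970\right) = \left(-793\right) 1117 = -885781$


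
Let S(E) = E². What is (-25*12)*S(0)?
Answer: 0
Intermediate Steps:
(-25*12)*S(0) = -25*12*0² = -300*0 = 0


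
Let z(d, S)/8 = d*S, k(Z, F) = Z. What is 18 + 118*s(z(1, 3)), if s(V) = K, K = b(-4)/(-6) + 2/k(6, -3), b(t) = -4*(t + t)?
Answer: -572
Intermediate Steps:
z(d, S) = 8*S*d (z(d, S) = 8*(d*S) = 8*(S*d) = 8*S*d)
b(t) = -8*t
K = -5 (K = -8*(-4)/(-6) + 2/6 = 32*(-⅙) + 2*(⅙) = -16/3 + ⅓ = -5)
s(V) = -5
18 + 118*s(z(1, 3)) = 18 + 118*(-5) = 18 - 590 = -572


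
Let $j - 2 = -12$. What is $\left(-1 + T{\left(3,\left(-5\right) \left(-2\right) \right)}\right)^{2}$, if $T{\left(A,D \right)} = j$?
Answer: $121$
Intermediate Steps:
$j = -10$ ($j = 2 - 12 = -10$)
$T{\left(A,D \right)} = -10$
$\left(-1 + T{\left(3,\left(-5\right) \left(-2\right) \right)}\right)^{2} = \left(-1 - 10\right)^{2} = \left(-11\right)^{2} = 121$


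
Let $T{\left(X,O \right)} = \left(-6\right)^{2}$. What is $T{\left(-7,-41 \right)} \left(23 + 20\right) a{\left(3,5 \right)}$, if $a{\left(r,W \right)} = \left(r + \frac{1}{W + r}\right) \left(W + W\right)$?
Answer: $48375$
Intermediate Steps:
$a{\left(r,W \right)} = 2 W \left(r + \frac{1}{W + r}\right)$ ($a{\left(r,W \right)} = \left(r + \frac{1}{W + r}\right) 2 W = 2 W \left(r + \frac{1}{W + r}\right)$)
$T{\left(X,O \right)} = 36$
$T{\left(-7,-41 \right)} \left(23 + 20\right) a{\left(3,5 \right)} = 36 \left(23 + 20\right) 2 \cdot 5 \frac{1}{5 + 3} \left(1 + 3^{2} + 5 \cdot 3\right) = 36 \cdot 43 \cdot 2 \cdot 5 \cdot \frac{1}{8} \left(1 + 9 + 15\right) = 36 \cdot 43 \cdot 2 \cdot 5 \cdot \frac{1}{8} \cdot 25 = 36 \cdot 43 \cdot \frac{125}{4} = 36 \cdot \frac{5375}{4} = 48375$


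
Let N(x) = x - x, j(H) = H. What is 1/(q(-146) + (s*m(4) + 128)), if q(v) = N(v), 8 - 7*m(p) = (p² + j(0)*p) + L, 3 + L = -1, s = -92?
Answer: 7/1264 ≈ 0.0055380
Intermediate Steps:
L = -4 (L = -3 - 1 = -4)
m(p) = 12/7 - p²/7 (m(p) = 8/7 - ((p² + 0*p) - 4)/7 = 8/7 - ((p² + 0) - 4)/7 = 8/7 - (p² - 4)/7 = 8/7 - (-4 + p²)/7 = 8/7 + (4/7 - p²/7) = 12/7 - p²/7)
N(x) = 0
q(v) = 0
1/(q(-146) + (s*m(4) + 128)) = 1/(0 + (-92*(12/7 - ⅐*4²) + 128)) = 1/(0 + (-92*(12/7 - ⅐*16) + 128)) = 1/(0 + (-92*(12/7 - 16/7) + 128)) = 1/(0 + (-92*(-4/7) + 128)) = 1/(0 + (368/7 + 128)) = 1/(0 + 1264/7) = 1/(1264/7) = 7/1264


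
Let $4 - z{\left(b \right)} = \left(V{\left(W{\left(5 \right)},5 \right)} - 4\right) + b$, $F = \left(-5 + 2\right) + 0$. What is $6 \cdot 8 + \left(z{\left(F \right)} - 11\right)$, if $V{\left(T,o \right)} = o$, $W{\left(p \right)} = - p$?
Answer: $43$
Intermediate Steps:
$F = -3$ ($F = -3 + 0 = -3$)
$z{\left(b \right)} = 3 - b$ ($z{\left(b \right)} = 4 - \left(\left(5 - 4\right) + b\right) = 4 - \left(1 + b\right) = 3 - b$)
$6 \cdot 8 + \left(z{\left(F \right)} - 11\right) = 6 \cdot 8 + \left(\left(3 - -3\right) - 11\right) = 48 + \left(\left(3 + 3\right) - 11\right) = 48 + \left(6 - 11\right) = 48 - 5 = 43$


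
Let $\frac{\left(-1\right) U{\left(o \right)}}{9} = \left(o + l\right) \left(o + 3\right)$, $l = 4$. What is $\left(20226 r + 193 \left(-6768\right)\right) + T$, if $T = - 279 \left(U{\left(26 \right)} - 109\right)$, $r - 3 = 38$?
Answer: $1738023$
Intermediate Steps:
$r = 41$ ($r = 3 + 38 = 41$)
$U{\left(o \right)} = - 9 \left(3 + o\right) \left(4 + o\right)$ ($U{\left(o \right)} = - 9 \left(o + 4\right) \left(o + 3\right) = - 9 \left(4 + o\right) \left(3 + o\right) = - 9 \left(3 + o\right) \left(4 + o\right)$)
$T = 2214981$ ($T = - 279 \left(\left(-108 - 1638 - 9 \cdot 26^{2}\right) - 109\right) = - 279 \left(\left(-108 - 1638 - 6084\right) - 109\right) = - 279 \left(-7830 - 109\right) = \left(-279\right) \left(-7939\right) = 2214981$)
$\left(20226 r + 193 \left(-6768\right)\right) + T = \left(20226 \cdot 41 + 193 \left(-6768\right)\right) + 2214981 = \left(829266 - 1306224\right) + 2214981 = -476958 + 2214981 = 1738023$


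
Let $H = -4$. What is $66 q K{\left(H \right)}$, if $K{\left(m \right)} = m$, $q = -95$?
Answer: $25080$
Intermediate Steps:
$66 q K{\left(H \right)} = 66 \left(-95\right) \left(-4\right) = \left(-6270\right) \left(-4\right) = 25080$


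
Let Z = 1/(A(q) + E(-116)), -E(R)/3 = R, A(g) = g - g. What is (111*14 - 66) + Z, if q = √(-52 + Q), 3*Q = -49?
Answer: 517825/348 ≈ 1488.0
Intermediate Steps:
Q = -49/3 (Q = (⅓)*(-49) = -49/3 ≈ -16.333)
q = I*√615/3 (q = √(-52 - 49/3) = √(-205/3) = I*√615/3 ≈ 8.2664*I)
A(g) = 0
E(R) = -3*R
Z = 1/348 (Z = 1/(0 - 3*(-116)) = 1/(0 + 348) = 1/348 ≈ 0.0028736)
(111*14 - 66) + Z = (111*14 - 66) + 1/348 = (1554 - 66) + 1/348 = 1488 + 1/348 = 517825/348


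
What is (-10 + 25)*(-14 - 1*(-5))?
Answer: -135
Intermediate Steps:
(-10 + 25)*(-14 - 1*(-5)) = 15*(-14 + 5) = 15*(-9) = -135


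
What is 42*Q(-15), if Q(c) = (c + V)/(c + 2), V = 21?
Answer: -252/13 ≈ -19.385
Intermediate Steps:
Q(c) = (21 + c)/(2 + c) (Q(c) = (c + 21)/(c + 2) = (21 + c)/(2 + c))
42*Q(-15) = 42*((21 - 15)/(2 - 15)) = 42*(6/(-13)) = 42*(-1/13*6) = 42*(-6/13) = -252/13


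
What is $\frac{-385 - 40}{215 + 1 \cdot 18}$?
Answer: $- \frac{425}{233} \approx -1.824$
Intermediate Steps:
$\frac{-385 - 40}{215 + 1 \cdot 18} = - \frac{425}{215 + 18} = - \frac{425}{233}$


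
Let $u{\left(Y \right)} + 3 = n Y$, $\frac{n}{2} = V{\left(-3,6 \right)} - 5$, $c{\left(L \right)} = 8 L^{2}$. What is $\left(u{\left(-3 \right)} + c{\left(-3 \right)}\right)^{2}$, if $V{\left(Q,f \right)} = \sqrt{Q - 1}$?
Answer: $9657 - 2376 i \approx 9657.0 - 2376.0 i$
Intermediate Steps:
$V{\left(Q,f \right)} = \sqrt{-1 + Q}$
$n = -10 + 4 i$ ($n = 2 \left(\sqrt{-1 - 3} - 5\right) = 2 \left(\sqrt{-4} - 5\right) = 2 \left(2 i - 5\right) = 2 \left(-5 + 2 i\right) = -10 + 4 i \approx -10.0 + 4.0 i$)
$u{\left(Y \right)} = -3 + Y \left(-10 + 4 i\right)$ ($u{\left(Y \right)} = -3 + \left(-10 + 4 i\right) Y = -3 + Y \left(-10 + 4 i\right)$)
$\left(u{\left(-3 \right)} + c{\left(-3 \right)}\right)^{2} = \left(\left(-3 - 3 \left(-10 + 4 i\right)\right) + 8 \left(-3\right)^{2}\right)^{2} = \left(\left(-3 + \left(30 - 12 i\right)\right) + 8 \cdot 9\right)^{2} = \left(\left(27 - 12 i\right) + 72\right)^{2} = \left(99 - 12 i\right)^{2}$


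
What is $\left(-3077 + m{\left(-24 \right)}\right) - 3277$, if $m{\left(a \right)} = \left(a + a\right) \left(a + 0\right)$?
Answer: $-5202$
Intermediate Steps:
$m{\left(a \right)} = 2 a^{2}$ ($m{\left(a \right)} = 2 a a = 2 a^{2}$)
$\left(-3077 + m{\left(-24 \right)}\right) - 3277 = \left(-3077 + 2 \left(-24\right)^{2}\right) - 3277 = \left(-3077 + 2 \cdot 576\right) - 3277 = \left(-3077 + 1152\right) - 3277 = -1925 - 3277 = -5202$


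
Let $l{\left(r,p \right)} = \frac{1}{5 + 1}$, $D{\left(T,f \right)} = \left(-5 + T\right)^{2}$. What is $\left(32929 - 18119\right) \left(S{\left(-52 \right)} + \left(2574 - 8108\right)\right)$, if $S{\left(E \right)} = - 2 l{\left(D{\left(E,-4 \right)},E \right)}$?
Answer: $- \frac{245890430}{3} \approx -8.1964 \cdot 10^{7}$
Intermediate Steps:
$l{\left(r,p \right)} = \frac{1}{6}$
$S{\left(E \right)} = - \frac{1}{3}$ ($S{\left(E \right)} = \left(-2\right) \frac{1}{6} = - \frac{1}{3}$)
$\left(32929 - 18119\right) \left(S{\left(-52 \right)} + \left(2574 - 8108\right)\right) = \left(32929 - 18119\right) \left(- \frac{1}{3} + \left(2574 - 8108\right)\right) = 14810 \left(- \frac{1}{3} - 5534\right) = 14810 \left(- \frac{16603}{3}\right) = - \frac{245890430}{3}$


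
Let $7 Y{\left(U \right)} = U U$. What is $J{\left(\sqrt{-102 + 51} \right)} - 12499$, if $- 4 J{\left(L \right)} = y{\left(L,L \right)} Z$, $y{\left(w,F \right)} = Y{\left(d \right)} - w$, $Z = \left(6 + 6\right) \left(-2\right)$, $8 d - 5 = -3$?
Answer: $- \frac{699941}{56} - 6 i \sqrt{51} \approx -12499.0 - 42.849 i$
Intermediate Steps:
$d = \frac{1}{4}$ ($d = \frac{5}{8} + \frac{1}{8} \left(-3\right) = \frac{5}{8} - \frac{3}{8} = \frac{1}{4} \approx 0.25$)
$Z = -24$ ($Z = 12 \left(-2\right) = -24$)
$Y{\left(U \right)} = \frac{U^{2}}{7}$ ($Y{\left(U \right)} = \frac{U U}{7} = \frac{U^{2}}{7}$)
$y{\left(w,F \right)} = \frac{1}{112} - w$ ($y{\left(w,F \right)} = \frac{1}{7 \cdot 16} - w = \frac{1}{7} \cdot \frac{1}{16} - w = \frac{1}{112} - w$)
$J{\left(L \right)} = \frac{3}{56} - 6 L$ ($J{\left(L \right)} = - \frac{\left(\frac{1}{112} - L\right) \left(-24\right)}{4} = - \frac{- \frac{3}{14} + 24 L}{4} = \frac{3}{56} - 6 L$)
$J{\left(\sqrt{-102 + 51} \right)} - 12499 = \left(\frac{3}{56} - 6 \sqrt{-102 + 51}\right) - 12499 = \left(\frac{3}{56} - 6 \sqrt{-51}\right) - 12499 = \left(\frac{3}{56} - 6 i \sqrt{51}\right) - 12499 = - \frac{699941}{56} - 6 i \sqrt{51}$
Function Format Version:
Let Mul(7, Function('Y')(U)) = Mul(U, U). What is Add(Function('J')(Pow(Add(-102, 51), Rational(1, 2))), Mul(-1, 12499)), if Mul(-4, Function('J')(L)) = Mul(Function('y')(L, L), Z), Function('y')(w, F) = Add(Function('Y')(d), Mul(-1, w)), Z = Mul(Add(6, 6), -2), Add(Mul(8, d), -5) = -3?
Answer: Add(Rational(-699941, 56), Mul(-6, I, Pow(51, Rational(1, 2)))) ≈ Add(-12499., Mul(-42.849, I))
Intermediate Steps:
d = Rational(1, 4) (d = Add(Rational(5, 8), Mul(Rational(1, 8), -3)) = Add(Rational(5, 8), Rational(-3, 8)) = Rational(1, 4) ≈ 0.25000)
Z = -24 (Z = Mul(12, -2) = -24)
Function('Y')(U) = Mul(Rational(1, 7), Pow(U, 2)) (Function('Y')(U) = Mul(Rational(1, 7), Mul(U, U)) = Mul(Rational(1, 7), Pow(U, 2)))
Function('y')(w, F) = Add(Rational(1, 112), Mul(-1, w)) (Function('y')(w, F) = Add(Mul(Rational(1, 7), Pow(Rational(1, 4), 2)), Mul(-1, w)) = Add(Mul(Rational(1, 7), Rational(1, 16)), Mul(-1, w)) = Add(Rational(1, 112), Mul(-1, w)))
Function('J')(L) = Add(Rational(3, 56), Mul(-6, L)) (Function('J')(L) = Mul(Rational(-1, 4), Mul(Add(Rational(1, 112), Mul(-1, L)), -24)) = Mul(Rational(-1, 4), Add(Rational(-3, 14), Mul(24, L))) = Add(Rational(3, 56), Mul(-6, L)))
Add(Function('J')(Pow(Add(-102, 51), Rational(1, 2))), Mul(-1, 12499)) = Add(Add(Rational(3, 56), Mul(-6, Pow(Add(-102, 51), Rational(1, 2)))), Mul(-1, 12499)) = Add(Add(Rational(3, 56), Mul(-6, Pow(-51, Rational(1, 2)))), -12499) = Add(Add(Rational(3, 56), Mul(-6, Mul(I, Pow(51, Rational(1, 2))))), -12499) = Add(Add(Rational(3, 56), Mul(-6, I, Pow(51, Rational(1, 2)))), -12499) = Add(Rational(-699941, 56), Mul(-6, I, Pow(51, Rational(1, 2))))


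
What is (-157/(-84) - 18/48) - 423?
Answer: -70813/168 ≈ -421.51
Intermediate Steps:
(-157/(-84) - 18/48) - 423 = (-157*(-1/84) - 18*1/48) - 423 = (157/84 - 3/8) - 423 = 251/168 - 423 = -70813/168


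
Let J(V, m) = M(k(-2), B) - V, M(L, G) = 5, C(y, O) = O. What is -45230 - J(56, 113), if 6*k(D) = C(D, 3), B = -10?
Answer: -45179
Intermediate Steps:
k(D) = 1/2 (k(D) = (1/6)*3 = 1/2)
J(V, m) = 5 - V
-45230 - J(56, 113) = -45230 - (5 - 1*56) = -45230 - (5 - 56) = -45230 - 1*(-51) = -45230 + 51 = -45179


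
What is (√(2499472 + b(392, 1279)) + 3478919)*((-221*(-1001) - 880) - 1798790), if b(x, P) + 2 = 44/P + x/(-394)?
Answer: -5491296216631 - 1578449*√158679675206137022/251963 ≈ -5.4938e+12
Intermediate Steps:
b(x, P) = -2 + 44/P - x/394 (b(x, P) = -2 + (44/P + x/(-394)) = -2 + (44/P + x*(-1/394)) = -2 + (44/P - x/394) = -2 + 44/P - x/394)
(√(2499472 + b(392, 1279)) + 3478919)*((-221*(-1001) - 880) - 1798790) = (√(2499472 + (-2 + 44/1279 - 1/394*392)) + 3478919)*((-221*(-1001) - 880) - 1798790) = (√(2499472 + (-2 + 44*(1/1279) - 196/197)) + 3478919)*((221221 - 880) - 1798790) = (√(2499472 + (-2 + 44/1279 - 196/197)) + 3478919)*(220341 - 1798790) = (√(2499472 - 745942/251963) + 3478919)*(-1578449) = (√(629773717594/251963) + 3478919)*(-1578449) = (√158679675206137022/251963 + 3478919)*(-1578449) = (3478919 + √158679675206137022/251963)*(-1578449) = -5491296216631 - 1578449*√158679675206137022/251963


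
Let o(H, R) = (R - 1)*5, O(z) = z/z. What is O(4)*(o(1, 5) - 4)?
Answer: 16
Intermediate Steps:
O(z) = 1
o(H, R) = -5 + 5*R (o(H, R) = (-1 + R)*5 = -5 + 5*R)
O(4)*(o(1, 5) - 4) = 1*((-5 + 5*5) - 4) = 1*((-5 + 25) - 4) = 1*(20 - 4) = 1*16 = 16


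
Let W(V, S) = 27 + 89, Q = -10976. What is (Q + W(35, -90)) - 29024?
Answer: -39884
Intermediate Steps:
W(V, S) = 116
(Q + W(35, -90)) - 29024 = (-10976 + 116) - 29024 = -10860 - 29024 = -39884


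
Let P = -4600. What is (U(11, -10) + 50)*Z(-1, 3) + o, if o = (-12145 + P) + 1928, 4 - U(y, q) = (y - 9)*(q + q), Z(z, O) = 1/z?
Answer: -14911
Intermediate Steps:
U(y, q) = 4 - 2*q*(-9 + y) (U(y, q) = 4 - (y - 9)*(q + q) = 4 - (-9 + y)*2*q = 4 - 2*q*(-9 + y))
o = -14817 (o = (-12145 - 4600) + 1928 = -16745 + 1928 = -14817)
(U(11, -10) + 50)*Z(-1, 3) + o = ((4 + 18*(-10) - 2*(-10)*11) + 50)/(-1) - 14817 = ((4 - 180 + 220) + 50)*(-1) - 14817 = (44 + 50)*(-1) - 14817 = 94*(-1) - 14817 = -94 - 14817 = -14911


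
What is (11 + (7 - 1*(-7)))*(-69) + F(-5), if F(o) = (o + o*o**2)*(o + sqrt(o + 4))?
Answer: -1075 - 130*I ≈ -1075.0 - 130.0*I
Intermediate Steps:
F(o) = (o + o**3)*(o + sqrt(4 + o))
(11 + (7 - 1*(-7)))*(-69) + F(-5) = (11 + (7 - 1*(-7)))*(-69) - 5*(-5 + (-5)**3 + sqrt(4 - 5) + (-5)**2*sqrt(4 - 5)) = (11 + (7 + 7))*(-69) - 5*(-5 - 125 + sqrt(-1) + 25*sqrt(-1)) = (11 + 14)*(-69) - 5*(-5 - 125 + I + 25*I) = 25*(-69) - 5*(-130 + 26*I) = -1725 + (650 - 130*I) = -1075 - 130*I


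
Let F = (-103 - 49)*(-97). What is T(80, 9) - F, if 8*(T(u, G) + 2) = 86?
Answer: -58941/4 ≈ -14735.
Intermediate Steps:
T(u, G) = 35/4 (T(u, G) = -2 + (⅛)*86 = -2 + 43/4 = 35/4)
F = 14744 (F = -152*(-97) = 14744)
T(80, 9) - F = 35/4 - 1*14744 = 35/4 - 14744 = -58941/4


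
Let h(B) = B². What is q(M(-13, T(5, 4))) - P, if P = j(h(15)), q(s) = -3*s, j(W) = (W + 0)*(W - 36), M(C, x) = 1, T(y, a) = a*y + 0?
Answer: -42528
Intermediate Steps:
T(y, a) = a*y
j(W) = W*(-36 + W)
P = 42525 (P = 15²*(-36 + 15²) = 225*(-36 + 225) = 225*189 = 42525)
q(M(-13, T(5, 4))) - P = -3*1 - 1*42525 = -3 - 42525 = -42528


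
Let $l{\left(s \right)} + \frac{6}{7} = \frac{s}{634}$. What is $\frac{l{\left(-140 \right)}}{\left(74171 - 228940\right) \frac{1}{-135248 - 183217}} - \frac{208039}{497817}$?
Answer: $- \frac{64381219313827}{24423784649541} \approx -2.636$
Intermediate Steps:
$l{\left(s \right)} = - \frac{6}{7} + \frac{s}{634}$
$\frac{l{\left(-140 \right)}}{\left(74171 - 228940\right) \frac{1}{-135248 - 183217}} - \frac{208039}{497817} = \frac{- \frac{6}{7} + \frac{1}{634} \left(-140\right)}{\left(74171 - 228940\right) \frac{1}{-135248 - 183217}} - \frac{208039}{497817} = \frac{- \frac{6}{7} - \frac{70}{317}}{\left(-154769\right) \frac{1}{-318465}} - \frac{208039}{497817} = - \frac{2392}{2219 \left(\left(-154769\right) \left(- \frac{1}{318465}\right)\right)} - \frac{208039}{497817} = - \frac{2392}{2219 \cdot \frac{154769}{318465}} - \frac{208039}{497817} = \left(- \frac{2392}{2219}\right) \frac{318465}{154769} - \frac{208039}{497817} = - \frac{108824040}{49061773} - \frac{208039}{497817} = - \frac{64381219313827}{24423784649541}$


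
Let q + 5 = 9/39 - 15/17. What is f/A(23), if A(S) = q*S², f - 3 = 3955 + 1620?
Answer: -1232738/660721 ≈ -1.8657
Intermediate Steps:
f = 5578 (f = 3 + (3955 + 1620) = 3 + 5575 = 5578)
q = -1249/221 (q = -5 + (9/39 - 15/17) = -5 + (9*(1/39) - 15*1/17) = -5 + (3/13 - 15/17) = -5 - 144/221 = -1249/221 ≈ -5.6516)
A(S) = -1249*S²/221
f/A(23) = 5578/((-1249/221*23²)) = 5578/((-1249/221*529)) = 5578/(-660721/221) = 5578*(-221/660721) = -1232738/660721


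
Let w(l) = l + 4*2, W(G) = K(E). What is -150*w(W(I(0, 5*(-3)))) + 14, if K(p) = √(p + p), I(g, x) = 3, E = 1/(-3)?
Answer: -1186 - 50*I*√6 ≈ -1186.0 - 122.47*I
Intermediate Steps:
E = -⅓ (E = 1*(-⅓) = -⅓ ≈ -0.33333)
K(p) = √2*√p (K(p) = √(2*p) = √2*√p)
W(G) = I*√6/3 (W(G) = √2*√(-⅓) = √2*(I*√3/3) = I*√6/3)
w(l) = 8 + l (w(l) = l + 8 = 8 + l)
-150*w(W(I(0, 5*(-3)))) + 14 = -150*(8 + I*√6/3) + 14 = (-1200 - 50*I*√6) + 14 = -1186 - 50*I*√6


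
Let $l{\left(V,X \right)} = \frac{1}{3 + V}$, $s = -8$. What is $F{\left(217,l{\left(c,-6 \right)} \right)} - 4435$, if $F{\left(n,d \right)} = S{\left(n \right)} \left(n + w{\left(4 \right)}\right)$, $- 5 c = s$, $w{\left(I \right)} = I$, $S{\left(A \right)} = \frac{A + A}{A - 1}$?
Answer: $- \frac{431023}{108} \approx -3991.0$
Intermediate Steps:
$S{\left(A \right)} = \frac{2 A}{-1 + A}$
$c = \frac{8}{5}$ ($c = \left(- \frac{1}{5}\right) \left(-8\right) = \frac{8}{5} \approx 1.6$)
$F{\left(n,d \right)} = \frac{2 n \left(4 + n\right)}{-1 + n}$ ($F{\left(n,d \right)} = \frac{2 n}{-1 + n} \left(n + 4\right) = \frac{2 n}{-1 + n} \left(4 + n\right) = \frac{2 n \left(4 + n\right)}{-1 + n}$)
$F{\left(217,l{\left(c,-6 \right)} \right)} - 4435 = 2 \cdot 217 \frac{1}{-1 + 217} \left(4 + 217\right) - 4435 = 2 \cdot 217 \cdot \frac{1}{216} \cdot 221 - 4435 = \frac{47957}{108} - 4435 = - \frac{431023}{108}$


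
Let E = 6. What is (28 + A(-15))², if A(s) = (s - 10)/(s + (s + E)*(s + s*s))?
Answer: 113912929/145161 ≈ 784.74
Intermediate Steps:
A(s) = (-10 + s)/(s + (6 + s)*(s + s²)) (A(s) = (s - 10)/(s + (s + 6)*(s + s*s)) = (-10 + s)/(s + (6 + s)*(s + s²)))
(28 + A(-15))² = (28 + (-10 - 15)/((-15)*(7 + (-15)² + 7*(-15))))² = (28 - 1/15*(-25)/(7 + 225 - 105))² = (28 - 1/15*(-25)/127)² = (28 - 1/15*1/127*(-25))² = (28 + 5/381)² = (10673/381)² = 113912929/145161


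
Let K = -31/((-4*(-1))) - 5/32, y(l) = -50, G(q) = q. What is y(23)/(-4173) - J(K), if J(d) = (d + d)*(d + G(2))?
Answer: -199514741/2136576 ≈ -93.381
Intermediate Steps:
K = -253/32 (K = -31/4 - 5*1/32 = -31*¼ - 5/32 = -31/4 - 5/32 = -253/32 ≈ -7.9063)
J(d) = 2*d*(2 + d) (J(d) = (d + d)*(d + 2) = (2*d)*(2 + d) = 2*d*(2 + d))
y(23)/(-4173) - J(K) = -50/(-4173) - 2*(-253)*(2 - 253/32)/32 = -50*(-1/4173) - 2*(-253)*(-189)/(32*32) = 50/4173 - 1*47817/512 = 50/4173 - 47817/512 = -199514741/2136576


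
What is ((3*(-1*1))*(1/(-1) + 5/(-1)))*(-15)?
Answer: -270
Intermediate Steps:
((3*(-1*1))*(1/(-1) + 5/(-1)))*(-15) = ((3*(-1))*(1*(-1) + 5*(-1)))*(-15) = -3*(-1 - 5)*(-15) = -3*(-6)*(-15) = 18*(-15) = -270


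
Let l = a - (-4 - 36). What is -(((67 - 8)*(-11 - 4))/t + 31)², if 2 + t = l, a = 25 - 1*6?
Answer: -86436/361 ≈ -239.43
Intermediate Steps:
a = 19 (a = 25 - 6 = 19)
l = 59 (l = 19 - (-4 - 36) = 19 - 1*(-40) = 19 + 40 = 59)
t = 57 (t = -2 + 59 = 57)
-(((67 - 8)*(-11 - 4))/t + 31)² = -(((67 - 8)*(-11 - 4))/57 + 31)² = -((59*(-15))*(1/57) + 31)² = -(-885*1/57 + 31)² = -(-295/19 + 31)² = -(294/19)² = -1*86436/361 = -86436/361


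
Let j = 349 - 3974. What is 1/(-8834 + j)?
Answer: -1/12459 ≈ -8.0263e-5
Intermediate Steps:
j = -3625
1/(-8834 + j) = 1/(-8834 - 3625) = 1/(-12459) = -1/12459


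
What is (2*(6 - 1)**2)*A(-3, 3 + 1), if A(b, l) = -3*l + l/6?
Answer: -1700/3 ≈ -566.67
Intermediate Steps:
A(b, l) = -17*l/6 (A(b, l) = -3*l + l*(1/6) = -3*l + l/6 = -17*l/6)
(2*(6 - 1)**2)*A(-3, 3 + 1) = (2*(6 - 1)**2)*(-17*(3 + 1)/6) = (2*5**2)*(-17/6*4) = (2*25)*(-34/3) = 50*(-34/3) = -1700/3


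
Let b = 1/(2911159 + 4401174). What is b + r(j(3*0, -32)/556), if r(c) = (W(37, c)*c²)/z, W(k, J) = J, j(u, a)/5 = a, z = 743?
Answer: -465993897083/14591138346271361 ≈ -3.1937e-5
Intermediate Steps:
j(u, a) = 5*a
b = 1/7312333 ≈ 1.3676e-7
r(c) = c³/743 (r(c) = (c*c²)/743 = c³*(1/743) = c³/743)
b + r(j(3*0, -32)/556) = 1/7312333 + ((5*(-32))/556)³/743 = 1/7312333 + (-160*1/556)³/743 = 1/7312333 + (-40/139)³/743 = 1/7312333 + (1/743)*(-64000/2685619) = 1/7312333 - 64000/1995414917 = -465993897083/14591138346271361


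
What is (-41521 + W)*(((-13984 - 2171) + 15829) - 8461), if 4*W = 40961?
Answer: 1099455801/4 ≈ 2.7486e+8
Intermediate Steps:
W = 40961/4 (W = (1/4)*40961 = 40961/4 ≈ 10240.)
(-41521 + W)*(((-13984 - 2171) + 15829) - 8461) = (-41521 + 40961/4)*(((-13984 - 2171) + 15829) - 8461) = -125123*((-16155 + 15829) - 8461)/4 = -125123*(-326 - 8461)/4 = -125123/4*(-8787) = 1099455801/4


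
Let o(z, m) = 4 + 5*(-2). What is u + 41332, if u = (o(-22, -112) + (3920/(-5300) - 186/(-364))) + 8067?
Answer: 2382213363/48230 ≈ 49393.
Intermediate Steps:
o(z, m) = -6 (o(z, m) = 4 - 10 = -6)
u = 388771003/48230 (u = (-6 + (3920/(-5300) - 186/(-364))) + 8067 = (-6 + (3920*(-1/5300) - 186*(-1/364))) + 8067 = (-6 + (-196/265 + 93/182)) + 8067 = (-6 - 11027/48230) + 8067 = -300407/48230 + 8067 = 388771003/48230 ≈ 8060.8)
u + 41332 = 388771003/48230 + 41332 = 2382213363/48230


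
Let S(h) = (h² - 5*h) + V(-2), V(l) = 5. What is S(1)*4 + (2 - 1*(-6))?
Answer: 12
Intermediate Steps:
S(h) = 5 + h² - 5*h (S(h) = (h² - 5*h) + 5 = 5 + h² - 5*h)
S(1)*4 + (2 - 1*(-6)) = (5 + 1² - 5*1)*4 + (2 - 1*(-6)) = (5 + 1 - 5)*4 + (2 + 6) = 1*4 + 8 = 4 + 8 = 12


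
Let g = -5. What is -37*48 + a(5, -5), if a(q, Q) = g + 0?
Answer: -1781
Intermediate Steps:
a(q, Q) = -5 (a(q, Q) = -5 + 0 = -5)
-37*48 + a(5, -5) = -37*48 - 5 = -1776 - 5 = -1781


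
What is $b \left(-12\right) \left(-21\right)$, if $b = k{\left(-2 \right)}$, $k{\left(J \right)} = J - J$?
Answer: $0$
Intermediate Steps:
$k{\left(J \right)} = 0$
$b = 0$
$b \left(-12\right) \left(-21\right) = 0 \left(-12\right) \left(-21\right) = 0 \left(-21\right) = 0$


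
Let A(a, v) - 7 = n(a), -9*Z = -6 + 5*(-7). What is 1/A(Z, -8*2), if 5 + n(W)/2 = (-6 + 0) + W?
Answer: -9/53 ≈ -0.16981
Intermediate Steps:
Z = 41/9 (Z = -(-6 + 5*(-7))/9 = -(-6 - 35)/9 = -⅑*(-41) = 41/9 ≈ 4.5556)
n(W) = -22 + 2*W (n(W) = -10 + 2*((-6 + 0) + W) = -10 + 2*(-6 + W) = -10 + (-12 + 2*W) = -22 + 2*W)
A(a, v) = -15 + 2*a (A(a, v) = 7 + (-22 + 2*a) = -15 + 2*a)
1/A(Z, -8*2) = 1/(-15 + 2*(41/9)) = 1/(-15 + 82/9) = 1/(-53/9) = -9/53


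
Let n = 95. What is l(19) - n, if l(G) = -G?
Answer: -114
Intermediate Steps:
l(19) - n = -1*19 - 1*95 = -19 - 95 = -114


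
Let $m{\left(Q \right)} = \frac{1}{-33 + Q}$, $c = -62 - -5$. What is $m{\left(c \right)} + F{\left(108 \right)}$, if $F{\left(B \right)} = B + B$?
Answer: $\frac{19439}{90} \approx 215.99$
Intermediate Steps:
$c = -57$ ($c = -62 + 5 = -57$)
$F{\left(B \right)} = 2 B$
$m{\left(c \right)} + F{\left(108 \right)} = \frac{1}{-33 - 57} + 2 \cdot 108 = \frac{1}{-90} + 216 = - \frac{1}{90} + 216 = \frac{19439}{90}$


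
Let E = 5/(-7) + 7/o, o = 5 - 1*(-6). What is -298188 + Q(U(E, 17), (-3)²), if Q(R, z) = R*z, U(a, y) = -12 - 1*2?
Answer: -298314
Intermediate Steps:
o = 11 (o = 5 + 6 = 11)
E = -6/77 (E = 5/(-7) + 7/11 = 5*(-⅐) + 7*(1/11) = -5/7 + 7/11 = -6/77 ≈ -0.077922)
U(a, y) = -14 (U(a, y) = -12 - 2 = -14)
-298188 + Q(U(E, 17), (-3)²) = -298188 - 14*(-3)² = -298188 - 14*9 = -298188 - 126 = -298314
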